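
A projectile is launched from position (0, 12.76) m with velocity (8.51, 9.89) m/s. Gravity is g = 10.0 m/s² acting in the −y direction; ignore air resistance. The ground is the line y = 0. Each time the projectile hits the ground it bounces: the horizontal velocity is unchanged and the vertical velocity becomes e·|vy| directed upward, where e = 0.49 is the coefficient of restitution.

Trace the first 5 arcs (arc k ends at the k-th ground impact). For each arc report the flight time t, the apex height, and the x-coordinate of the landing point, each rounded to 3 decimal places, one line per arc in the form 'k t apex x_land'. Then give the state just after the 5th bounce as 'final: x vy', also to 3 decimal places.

Arc 1: start y=12.760, vy=9.890 → t=2.868, apex=17.651, x_land=24.406, impact vy=-18.789
  bounce: vy ← 0.49·18.789 = 9.206
Arc 2: start y=0.000, vy=9.206 → t=1.841, apex=4.238, x_land=40.075, impact vy=-9.206
  bounce: vy ← 0.49·9.206 = 4.511
Arc 3: start y=0.000, vy=4.511 → t=0.902, apex=1.018, x_land=47.753, impact vy=-4.511
  bounce: vy ← 0.49·4.511 = 2.210
Arc 4: start y=0.000, vy=2.210 → t=0.442, apex=0.244, x_land=51.515, impact vy=-2.210
  bounce: vy ← 0.49·2.210 = 1.083
Arc 5: start y=0.000, vy=1.083 → t=0.217, apex=0.059, x_land=53.358, impact vy=-1.083
  bounce: vy ← 0.49·1.083 = 0.531

1 2.868 17.651 24.406
2 1.841 4.238 40.075
3 0.902 1.018 47.753
4 0.442 0.244 51.515
5 0.217 0.059 53.358
final: 53.358 0.531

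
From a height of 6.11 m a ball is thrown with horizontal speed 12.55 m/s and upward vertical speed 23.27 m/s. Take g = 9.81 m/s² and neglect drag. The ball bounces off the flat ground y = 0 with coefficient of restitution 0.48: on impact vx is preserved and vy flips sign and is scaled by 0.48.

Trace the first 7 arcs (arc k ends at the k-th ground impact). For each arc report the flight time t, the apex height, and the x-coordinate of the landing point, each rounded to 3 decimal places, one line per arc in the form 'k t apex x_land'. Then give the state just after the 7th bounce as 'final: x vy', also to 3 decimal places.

1 4.994 33.709 62.670
2 2.517 7.767 94.254
3 1.208 1.789 109.414
4 0.580 0.412 116.691
5 0.278 0.095 120.184
6 0.134 0.022 121.861
7 0.064 0.005 122.665
final: 122.665 0.151

Arc 1: start y=6.110, vy=23.270 → t=4.994, apex=33.709, x_land=62.670, impact vy=-25.717
  bounce: vy ← 0.48·25.717 = 12.344
Arc 2: start y=0.000, vy=12.344 → t=2.517, apex=7.767, x_land=94.254, impact vy=-12.344
  bounce: vy ← 0.48·12.344 = 5.925
Arc 3: start y=0.000, vy=5.925 → t=1.208, apex=1.789, x_land=109.414, impact vy=-5.925
  bounce: vy ← 0.48·5.925 = 2.844
Arc 4: start y=0.000, vy=2.844 → t=0.580, apex=0.412, x_land=116.691, impact vy=-2.844
  bounce: vy ← 0.48·2.844 = 1.365
Arc 5: start y=0.000, vy=1.365 → t=0.278, apex=0.095, x_land=120.184, impact vy=-1.365
  bounce: vy ← 0.48·1.365 = 0.655
Arc 6: start y=0.000, vy=0.655 → t=0.134, apex=0.022, x_land=121.861, impact vy=-0.655
  bounce: vy ← 0.48·0.655 = 0.315
Arc 7: start y=0.000, vy=0.315 → t=0.064, apex=0.005, x_land=122.665, impact vy=-0.315
  bounce: vy ← 0.48·0.315 = 0.151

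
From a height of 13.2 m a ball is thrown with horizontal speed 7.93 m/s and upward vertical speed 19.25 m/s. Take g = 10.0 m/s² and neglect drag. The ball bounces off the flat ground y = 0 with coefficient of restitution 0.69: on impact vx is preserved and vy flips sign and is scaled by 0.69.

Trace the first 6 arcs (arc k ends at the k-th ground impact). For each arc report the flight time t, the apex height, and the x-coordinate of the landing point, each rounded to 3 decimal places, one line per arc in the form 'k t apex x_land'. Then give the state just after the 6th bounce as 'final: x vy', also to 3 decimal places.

1 4.444 31.728 35.241
2 3.476 15.106 62.808
3 2.399 7.192 81.830
4 1.655 3.424 94.954
5 1.142 1.630 104.010
6 0.788 0.776 110.259
final: 110.259 2.719

Arc 1: start y=13.200, vy=19.250 → t=4.444, apex=31.728, x_land=35.241, impact vy=-25.191
  bounce: vy ← 0.69·25.191 = 17.381
Arc 2: start y=0.000, vy=17.381 → t=3.476, apex=15.106, x_land=62.808, impact vy=-17.381
  bounce: vy ← 0.69·17.381 = 11.993
Arc 3: start y=0.000, vy=11.993 → t=2.399, apex=7.192, x_land=81.830, impact vy=-11.993
  bounce: vy ← 0.69·11.993 = 8.275
Arc 4: start y=0.000, vy=8.275 → t=1.655, apex=3.424, x_land=94.954, impact vy=-8.275
  bounce: vy ← 0.69·8.275 = 5.710
Arc 5: start y=0.000, vy=5.710 → t=1.142, apex=1.630, x_land=104.010, impact vy=-5.710
  bounce: vy ← 0.69·5.710 = 3.940
Arc 6: start y=0.000, vy=3.940 → t=0.788, apex=0.776, x_land=110.259, impact vy=-3.940
  bounce: vy ← 0.69·3.940 = 2.719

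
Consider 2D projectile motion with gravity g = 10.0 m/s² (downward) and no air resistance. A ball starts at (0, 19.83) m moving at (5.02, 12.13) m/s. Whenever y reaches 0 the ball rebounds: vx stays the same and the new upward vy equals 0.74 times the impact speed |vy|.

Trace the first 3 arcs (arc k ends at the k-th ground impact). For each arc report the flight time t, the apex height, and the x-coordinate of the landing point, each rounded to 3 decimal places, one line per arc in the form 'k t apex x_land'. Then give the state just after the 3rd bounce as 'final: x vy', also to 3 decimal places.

Arc 1: start y=19.830, vy=12.130 → t=3.545, apex=27.187, x_land=17.795, impact vy=-23.318
  bounce: vy ← 0.74·23.318 = 17.255
Arc 2: start y=0.000, vy=17.255 → t=3.451, apex=14.888, x_land=35.119, impact vy=-17.255
  bounce: vy ← 0.74·17.255 = 12.769
Arc 3: start y=0.000, vy=12.769 → t=2.554, apex=8.152, x_land=47.940, impact vy=-12.769
  bounce: vy ← 0.74·12.769 = 9.449

1 3.545 27.187 17.795
2 3.451 14.888 35.119
3 2.554 8.152 47.940
final: 47.940 9.449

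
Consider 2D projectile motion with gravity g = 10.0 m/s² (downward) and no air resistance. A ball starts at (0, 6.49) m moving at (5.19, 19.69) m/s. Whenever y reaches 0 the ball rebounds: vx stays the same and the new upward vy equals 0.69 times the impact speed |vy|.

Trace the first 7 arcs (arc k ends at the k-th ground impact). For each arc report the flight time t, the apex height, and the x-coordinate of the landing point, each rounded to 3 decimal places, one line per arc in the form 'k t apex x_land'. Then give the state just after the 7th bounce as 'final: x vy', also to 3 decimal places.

Arc 1: start y=6.490, vy=19.690 → t=4.244, apex=25.875, x_land=22.026, impact vy=-22.749
  bounce: vy ← 0.69·22.749 = 15.696
Arc 2: start y=0.000, vy=15.696 → t=3.139, apex=12.319, x_land=38.319, impact vy=-15.696
  bounce: vy ← 0.69·15.696 = 10.831
Arc 3: start y=0.000, vy=10.831 → t=2.166, apex=5.865, x_land=49.561, impact vy=-10.831
  bounce: vy ← 0.69·10.831 = 7.473
Arc 4: start y=0.000, vy=7.473 → t=1.495, apex=2.792, x_land=57.318, impact vy=-7.473
  bounce: vy ← 0.69·7.473 = 5.156
Arc 5: start y=0.000, vy=5.156 → t=1.031, apex=1.329, x_land=62.670, impact vy=-5.156
  bounce: vy ← 0.69·5.156 = 3.558
Arc 6: start y=0.000, vy=3.558 → t=0.712, apex=0.633, x_land=66.363, impact vy=-3.558
  bounce: vy ← 0.69·3.558 = 2.455
Arc 7: start y=0.000, vy=2.455 → t=0.491, apex=0.301, x_land=68.912, impact vy=-2.455
  bounce: vy ← 0.69·2.455 = 1.694

1 4.244 25.875 22.026
2 3.139 12.319 38.319
3 2.166 5.865 49.561
4 1.495 2.792 57.318
5 1.031 1.329 62.670
6 0.712 0.633 66.363
7 0.491 0.301 68.912
final: 68.912 1.694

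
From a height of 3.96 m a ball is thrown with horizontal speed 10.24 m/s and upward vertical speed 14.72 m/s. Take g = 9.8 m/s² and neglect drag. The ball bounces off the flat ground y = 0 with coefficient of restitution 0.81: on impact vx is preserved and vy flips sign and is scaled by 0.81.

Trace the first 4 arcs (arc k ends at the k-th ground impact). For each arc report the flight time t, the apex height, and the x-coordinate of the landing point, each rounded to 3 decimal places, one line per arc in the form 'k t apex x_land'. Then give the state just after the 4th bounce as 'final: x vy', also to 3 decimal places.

1 3.253 15.015 33.306
2 2.836 9.851 62.345
3 2.297 6.463 85.867
4 1.861 4.241 104.919
final: 104.919 7.385

Arc 1: start y=3.960, vy=14.720 → t=3.253, apex=15.015, x_land=33.306, impact vy=-17.155
  bounce: vy ← 0.81·17.155 = 13.896
Arc 2: start y=0.000, vy=13.896 → t=2.836, apex=9.851, x_land=62.345, impact vy=-13.896
  bounce: vy ← 0.81·13.896 = 11.255
Arc 3: start y=0.000, vy=11.255 → t=2.297, apex=6.463, x_land=85.867, impact vy=-11.255
  bounce: vy ← 0.81·11.255 = 9.117
Arc 4: start y=0.000, vy=9.117 → t=1.861, apex=4.241, x_land=104.919, impact vy=-9.117
  bounce: vy ← 0.81·9.117 = 7.385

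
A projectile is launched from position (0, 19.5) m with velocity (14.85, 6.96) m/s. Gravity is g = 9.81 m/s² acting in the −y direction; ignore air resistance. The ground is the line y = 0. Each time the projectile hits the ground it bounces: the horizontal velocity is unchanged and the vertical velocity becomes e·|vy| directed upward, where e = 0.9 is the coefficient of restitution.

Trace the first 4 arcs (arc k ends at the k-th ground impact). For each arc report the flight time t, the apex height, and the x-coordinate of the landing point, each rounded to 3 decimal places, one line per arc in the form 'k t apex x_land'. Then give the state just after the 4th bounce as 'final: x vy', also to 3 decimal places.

Arc 1: start y=19.500, vy=6.960 → t=2.826, apex=21.969, x_land=41.963, impact vy=-20.761
  bounce: vy ← 0.9·20.761 = 18.685
Arc 2: start y=0.000, vy=18.685 → t=3.809, apex=17.795, x_land=98.533, impact vy=-18.685
  bounce: vy ← 0.9·18.685 = 16.817
Arc 3: start y=0.000, vy=16.817 → t=3.428, apex=14.414, x_land=149.446, impact vy=-16.817
  bounce: vy ← 0.9·16.817 = 15.135
Arc 4: start y=0.000, vy=15.135 → t=3.086, apex=11.675, x_land=195.268, impact vy=-15.135
  bounce: vy ← 0.9·15.135 = 13.621

1 2.826 21.969 41.963
2 3.809 17.795 98.533
3 3.428 14.414 149.446
4 3.086 11.675 195.268
final: 195.268 13.621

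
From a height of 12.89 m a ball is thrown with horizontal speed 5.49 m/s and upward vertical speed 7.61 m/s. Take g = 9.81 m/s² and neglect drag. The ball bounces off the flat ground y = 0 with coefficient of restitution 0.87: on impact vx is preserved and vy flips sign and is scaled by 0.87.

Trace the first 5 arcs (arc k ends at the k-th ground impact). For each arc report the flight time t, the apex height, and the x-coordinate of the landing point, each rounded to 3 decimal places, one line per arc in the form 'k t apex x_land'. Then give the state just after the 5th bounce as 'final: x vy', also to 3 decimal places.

Arc 1: start y=12.890, vy=7.610 → t=2.573, apex=15.842, x_land=14.125, impact vy=-17.630
  bounce: vy ← 0.87·17.630 = 15.338
Arc 2: start y=0.000, vy=15.338 → t=3.127, apex=11.991, x_land=31.292, impact vy=-15.338
  bounce: vy ← 0.87·15.338 = 13.344
Arc 3: start y=0.000, vy=13.344 → t=2.721, apex=9.076, x_land=46.228, impact vy=-13.344
  bounce: vy ← 0.87·13.344 = 11.609
Arc 4: start y=0.000, vy=11.609 → t=2.367, apex=6.869, x_land=59.222, impact vy=-11.609
  bounce: vy ← 0.87·11.609 = 10.100
Arc 5: start y=0.000, vy=10.100 → t=2.059, apex=5.199, x_land=70.527, impact vy=-10.100
  bounce: vy ← 0.87·10.100 = 8.787

1 2.573 15.842 14.125
2 3.127 11.991 31.292
3 2.721 9.076 46.228
4 2.367 6.869 59.222
5 2.059 5.199 70.527
final: 70.527 8.787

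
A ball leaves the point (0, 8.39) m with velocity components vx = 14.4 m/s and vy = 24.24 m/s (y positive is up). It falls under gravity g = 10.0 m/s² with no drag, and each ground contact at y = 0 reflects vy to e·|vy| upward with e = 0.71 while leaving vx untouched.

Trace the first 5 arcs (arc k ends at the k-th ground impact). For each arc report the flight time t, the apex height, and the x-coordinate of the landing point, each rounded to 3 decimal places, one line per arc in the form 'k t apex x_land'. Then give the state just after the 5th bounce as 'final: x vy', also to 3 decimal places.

1 5.172 37.769 74.483
2 3.903 19.039 130.682
3 2.771 9.598 170.584
4 1.967 4.838 198.914
5 1.397 2.439 219.029
final: 219.029 4.959

Arc 1: start y=8.390, vy=24.240 → t=5.172, apex=37.769, x_land=74.483, impact vy=-27.484
  bounce: vy ← 0.71·27.484 = 19.514
Arc 2: start y=0.000, vy=19.514 → t=3.903, apex=19.039, x_land=130.682, impact vy=-19.514
  bounce: vy ← 0.71·19.514 = 13.855
Arc 3: start y=0.000, vy=13.855 → t=2.771, apex=9.598, x_land=170.584, impact vy=-13.855
  bounce: vy ← 0.71·13.855 = 9.837
Arc 4: start y=0.000, vy=9.837 → t=1.967, apex=4.838, x_land=198.914, impact vy=-9.837
  bounce: vy ← 0.71·9.837 = 6.984
Arc 5: start y=0.000, vy=6.984 → t=1.397, apex=2.439, x_land=219.029, impact vy=-6.984
  bounce: vy ← 0.71·6.984 = 4.959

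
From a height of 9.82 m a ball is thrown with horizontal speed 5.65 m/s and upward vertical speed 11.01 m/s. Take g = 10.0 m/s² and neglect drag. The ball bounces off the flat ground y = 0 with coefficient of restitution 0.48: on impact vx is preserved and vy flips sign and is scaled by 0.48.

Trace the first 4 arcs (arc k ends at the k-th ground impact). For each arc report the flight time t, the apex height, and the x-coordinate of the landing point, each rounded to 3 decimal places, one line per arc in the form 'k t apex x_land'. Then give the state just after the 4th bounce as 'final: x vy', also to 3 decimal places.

1 2.883 15.881 16.290
2 1.711 3.659 25.957
3 0.821 0.843 30.597
4 0.394 0.194 32.824
final: 32.824 0.946

Arc 1: start y=9.820, vy=11.010 → t=2.883, apex=15.881, x_land=16.290, impact vy=-17.822
  bounce: vy ← 0.48·17.822 = 8.555
Arc 2: start y=0.000, vy=8.555 → t=1.711, apex=3.659, x_land=25.957, impact vy=-8.555
  bounce: vy ← 0.48·8.555 = 4.106
Arc 3: start y=0.000, vy=4.106 → t=0.821, apex=0.843, x_land=30.597, impact vy=-4.106
  bounce: vy ← 0.48·4.106 = 1.971
Arc 4: start y=0.000, vy=1.971 → t=0.394, apex=0.194, x_land=32.824, impact vy=-1.971
  bounce: vy ← 0.48·1.971 = 0.946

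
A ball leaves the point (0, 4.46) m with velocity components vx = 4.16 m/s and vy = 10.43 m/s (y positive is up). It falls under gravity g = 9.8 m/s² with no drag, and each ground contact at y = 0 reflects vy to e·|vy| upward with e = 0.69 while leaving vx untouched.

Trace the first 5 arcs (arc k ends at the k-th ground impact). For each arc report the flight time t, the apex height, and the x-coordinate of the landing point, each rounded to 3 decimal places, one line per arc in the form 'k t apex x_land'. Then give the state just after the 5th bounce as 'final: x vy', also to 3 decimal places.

1 2.494 10.010 10.373
2 1.972 4.766 18.579
3 1.361 2.269 24.240
4 0.939 1.080 28.147
5 0.648 0.514 30.842
final: 30.842 2.191

Arc 1: start y=4.460, vy=10.430 → t=2.494, apex=10.010, x_land=10.373, impact vy=-14.007
  bounce: vy ← 0.69·14.007 = 9.665
Arc 2: start y=0.000, vy=9.665 → t=1.972, apex=4.766, x_land=18.579, impact vy=-9.665
  bounce: vy ← 0.69·9.665 = 6.669
Arc 3: start y=0.000, vy=6.669 → t=1.361, apex=2.269, x_land=24.240, impact vy=-6.669
  bounce: vy ← 0.69·6.669 = 4.601
Arc 4: start y=0.000, vy=4.601 → t=0.939, apex=1.080, x_land=28.147, impact vy=-4.601
  bounce: vy ← 0.69·4.601 = 3.175
Arc 5: start y=0.000, vy=3.175 → t=0.648, apex=0.514, x_land=30.842, impact vy=-3.175
  bounce: vy ← 0.69·3.175 = 2.191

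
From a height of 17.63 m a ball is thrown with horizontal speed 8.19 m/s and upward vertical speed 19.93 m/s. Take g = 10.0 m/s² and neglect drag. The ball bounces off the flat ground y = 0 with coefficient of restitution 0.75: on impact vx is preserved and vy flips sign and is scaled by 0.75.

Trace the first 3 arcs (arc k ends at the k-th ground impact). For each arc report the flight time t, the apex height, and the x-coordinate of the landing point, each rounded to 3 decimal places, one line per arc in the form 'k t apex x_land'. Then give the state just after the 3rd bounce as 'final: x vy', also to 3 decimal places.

Arc 1: start y=17.630, vy=19.930 → t=4.731, apex=37.490, x_land=38.749, impact vy=-27.383
  bounce: vy ← 0.75·27.383 = 20.537
Arc 2: start y=0.000, vy=20.537 → t=4.107, apex=21.088, x_land=72.388, impact vy=-20.537
  bounce: vy ← 0.75·20.537 = 15.403
Arc 3: start y=0.000, vy=15.403 → t=3.081, apex=11.862, x_land=97.618, impact vy=-15.403
  bounce: vy ← 0.75·15.403 = 11.552

1 4.731 37.490 38.749
2 4.107 21.088 72.388
3 3.081 11.862 97.618
final: 97.618 11.552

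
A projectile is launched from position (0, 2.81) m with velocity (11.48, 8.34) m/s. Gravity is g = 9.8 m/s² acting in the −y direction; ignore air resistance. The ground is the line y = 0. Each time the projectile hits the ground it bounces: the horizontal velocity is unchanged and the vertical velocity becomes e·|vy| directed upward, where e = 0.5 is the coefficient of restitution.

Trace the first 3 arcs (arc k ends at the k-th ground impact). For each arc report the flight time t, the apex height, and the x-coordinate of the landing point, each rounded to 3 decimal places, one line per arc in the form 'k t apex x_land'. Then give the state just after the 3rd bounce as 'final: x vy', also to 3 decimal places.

1 1.990 6.359 22.847
2 1.139 1.590 35.925
3 0.570 0.397 42.464
final: 42.464 1.395

Arc 1: start y=2.810, vy=8.340 → t=1.990, apex=6.359, x_land=22.847, impact vy=-11.164
  bounce: vy ← 0.5·11.164 = 5.582
Arc 2: start y=0.000, vy=5.582 → t=1.139, apex=1.590, x_land=35.925, impact vy=-5.582
  bounce: vy ← 0.5·5.582 = 2.791
Arc 3: start y=0.000, vy=2.791 → t=0.570, apex=0.397, x_land=42.464, impact vy=-2.791
  bounce: vy ← 0.5·2.791 = 1.395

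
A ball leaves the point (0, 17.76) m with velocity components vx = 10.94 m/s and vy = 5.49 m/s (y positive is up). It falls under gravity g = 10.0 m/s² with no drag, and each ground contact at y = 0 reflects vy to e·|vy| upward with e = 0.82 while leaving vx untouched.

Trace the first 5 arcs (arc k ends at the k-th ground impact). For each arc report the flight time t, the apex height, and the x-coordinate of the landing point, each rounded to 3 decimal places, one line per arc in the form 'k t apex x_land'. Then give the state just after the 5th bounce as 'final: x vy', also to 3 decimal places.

Arc 1: start y=17.760, vy=5.490 → t=2.512, apex=19.267, x_land=27.481, impact vy=-19.630
  bounce: vy ← 0.82·19.630 = 16.097
Arc 2: start y=0.000, vy=16.097 → t=3.219, apex=12.955, x_land=62.701, impact vy=-16.097
  bounce: vy ← 0.82·16.097 = 13.199
Arc 3: start y=0.000, vy=13.199 → t=2.640, apex=8.711, x_land=91.581, impact vy=-13.199
  bounce: vy ← 0.82·13.199 = 10.823
Arc 4: start y=0.000, vy=10.823 → t=2.165, apex=5.857, x_land=115.262, impact vy=-10.823
  bounce: vy ← 0.82·10.823 = 8.875
Arc 5: start y=0.000, vy=8.875 → t=1.775, apex=3.938, x_land=134.681, impact vy=-8.875
  bounce: vy ← 0.82·8.875 = 7.278

1 2.512 19.267 27.481
2 3.219 12.955 62.701
3 2.640 8.711 91.581
4 2.165 5.857 115.262
5 1.775 3.938 134.681
final: 134.681 7.278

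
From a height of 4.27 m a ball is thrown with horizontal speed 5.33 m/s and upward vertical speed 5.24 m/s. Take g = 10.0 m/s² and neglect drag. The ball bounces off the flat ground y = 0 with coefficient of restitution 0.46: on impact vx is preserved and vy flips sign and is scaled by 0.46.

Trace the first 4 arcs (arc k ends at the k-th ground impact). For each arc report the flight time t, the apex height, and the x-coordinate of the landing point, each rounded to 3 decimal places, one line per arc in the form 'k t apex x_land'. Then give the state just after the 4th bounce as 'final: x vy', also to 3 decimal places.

1 1.586 5.643 8.455
2 0.977 1.194 13.665
3 0.450 0.253 16.061
4 0.207 0.053 17.163
final: 17.163 0.476

Arc 1: start y=4.270, vy=5.240 → t=1.586, apex=5.643, x_land=8.455, impact vy=-10.623
  bounce: vy ← 0.46·10.623 = 4.887
Arc 2: start y=0.000, vy=4.887 → t=0.977, apex=1.194, x_land=13.665, impact vy=-4.887
  bounce: vy ← 0.46·4.887 = 2.248
Arc 3: start y=0.000, vy=2.248 → t=0.450, apex=0.253, x_land=16.061, impact vy=-2.248
  bounce: vy ← 0.46·2.248 = 1.034
Arc 4: start y=0.000, vy=1.034 → t=0.207, apex=0.053, x_land=17.163, impact vy=-1.034
  bounce: vy ← 0.46·1.034 = 0.476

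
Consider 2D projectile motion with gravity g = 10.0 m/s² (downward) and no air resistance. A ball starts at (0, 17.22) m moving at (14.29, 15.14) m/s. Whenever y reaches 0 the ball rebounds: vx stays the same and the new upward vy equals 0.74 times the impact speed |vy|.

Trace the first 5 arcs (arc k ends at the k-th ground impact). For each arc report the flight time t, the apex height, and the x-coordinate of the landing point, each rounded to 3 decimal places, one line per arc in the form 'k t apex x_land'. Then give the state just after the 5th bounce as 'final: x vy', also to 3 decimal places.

Arc 1: start y=17.220, vy=15.140 → t=3.909, apex=28.681, x_land=55.860, impact vy=-23.950
  bounce: vy ← 0.74·23.950 = 17.723
Arc 2: start y=0.000, vy=17.723 → t=3.545, apex=15.706, x_land=106.513, impact vy=-17.723
  bounce: vy ← 0.74·17.723 = 13.115
Arc 3: start y=0.000, vy=13.115 → t=2.623, apex=8.600, x_land=143.996, impact vy=-13.115
  bounce: vy ← 0.74·13.115 = 9.705
Arc 4: start y=0.000, vy=9.705 → t=1.941, apex=4.710, x_land=171.734, impact vy=-9.705
  bounce: vy ← 0.74·9.705 = 7.182
Arc 5: start y=0.000, vy=7.182 → t=1.436, apex=2.579, x_land=192.260, impact vy=-7.182
  bounce: vy ← 0.74·7.182 = 5.315

1 3.909 28.681 55.860
2 3.545 15.706 106.513
3 2.623 8.600 143.996
4 1.941 4.710 171.734
5 1.436 2.579 192.260
final: 192.260 5.315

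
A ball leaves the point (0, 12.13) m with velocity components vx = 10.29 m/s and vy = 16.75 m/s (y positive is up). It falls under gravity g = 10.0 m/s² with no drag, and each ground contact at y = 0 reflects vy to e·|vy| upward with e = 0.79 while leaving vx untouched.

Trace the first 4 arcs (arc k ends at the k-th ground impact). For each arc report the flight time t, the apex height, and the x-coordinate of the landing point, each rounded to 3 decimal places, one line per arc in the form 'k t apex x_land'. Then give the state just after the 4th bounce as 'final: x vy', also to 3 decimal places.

Arc 1: start y=12.130, vy=16.750 → t=3.962, apex=26.158, x_land=40.772, impact vy=-22.873
  bounce: vy ← 0.79·22.873 = 18.069
Arc 2: start y=0.000, vy=18.069 → t=3.614, apex=16.325, x_land=77.959, impact vy=-18.069
  bounce: vy ← 0.79·18.069 = 14.275
Arc 3: start y=0.000, vy=14.275 → t=2.855, apex=10.189, x_land=107.336, impact vy=-14.275
  bounce: vy ← 0.79·14.275 = 11.277
Arc 4: start y=0.000, vy=11.277 → t=2.255, apex=6.359, x_land=130.545, impact vy=-11.277
  bounce: vy ← 0.79·11.277 = 8.909

1 3.962 26.158 40.772
2 3.614 16.325 77.959
3 2.855 10.189 107.336
4 2.255 6.359 130.545
final: 130.545 8.909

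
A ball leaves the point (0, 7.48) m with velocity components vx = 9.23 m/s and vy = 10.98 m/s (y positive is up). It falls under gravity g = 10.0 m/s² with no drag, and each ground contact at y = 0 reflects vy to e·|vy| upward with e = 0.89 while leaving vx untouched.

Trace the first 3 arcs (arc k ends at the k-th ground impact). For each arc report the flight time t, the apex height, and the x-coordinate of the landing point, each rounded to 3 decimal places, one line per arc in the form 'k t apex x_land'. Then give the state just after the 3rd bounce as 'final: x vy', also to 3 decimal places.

1 2.742 13.508 25.305
2 2.926 10.700 52.310
3 2.604 8.475 76.344
final: 76.344 11.587

Arc 1: start y=7.480, vy=10.980 → t=2.742, apex=13.508, x_land=25.305, impact vy=-16.437
  bounce: vy ← 0.89·16.437 = 14.629
Arc 2: start y=0.000, vy=14.629 → t=2.926, apex=10.700, x_land=52.310, impact vy=-14.629
  bounce: vy ← 0.89·14.629 = 13.019
Arc 3: start y=0.000, vy=13.019 → t=2.604, apex=8.475, x_land=76.344, impact vy=-13.019
  bounce: vy ← 0.89·13.019 = 11.587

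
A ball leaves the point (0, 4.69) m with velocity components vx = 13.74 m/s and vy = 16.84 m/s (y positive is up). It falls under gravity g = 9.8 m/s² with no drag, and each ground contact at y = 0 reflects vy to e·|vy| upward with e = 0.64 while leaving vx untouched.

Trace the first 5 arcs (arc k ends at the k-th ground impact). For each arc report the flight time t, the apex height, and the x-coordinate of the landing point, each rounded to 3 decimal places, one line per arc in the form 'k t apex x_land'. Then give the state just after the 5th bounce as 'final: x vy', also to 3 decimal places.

1 3.696 19.159 50.779
2 2.531 7.847 85.555
3 1.620 3.214 107.812
4 1.037 1.317 122.056
5 0.663 0.539 131.173
final: 131.173 2.081

Arc 1: start y=4.690, vy=16.840 → t=3.696, apex=19.159, x_land=50.779, impact vy=-19.378
  bounce: vy ← 0.64·19.378 = 12.402
Arc 2: start y=0.000, vy=12.402 → t=2.531, apex=7.847, x_land=85.555, impact vy=-12.402
  bounce: vy ← 0.64·12.402 = 7.937
Arc 3: start y=0.000, vy=7.937 → t=1.620, apex=3.214, x_land=107.812, impact vy=-7.937
  bounce: vy ← 0.64·7.937 = 5.080
Arc 4: start y=0.000, vy=5.080 → t=1.037, apex=1.317, x_land=122.056, impact vy=-5.080
  bounce: vy ← 0.64·5.080 = 3.251
Arc 5: start y=0.000, vy=3.251 → t=0.663, apex=0.539, x_land=131.173, impact vy=-3.251
  bounce: vy ← 0.64·3.251 = 2.081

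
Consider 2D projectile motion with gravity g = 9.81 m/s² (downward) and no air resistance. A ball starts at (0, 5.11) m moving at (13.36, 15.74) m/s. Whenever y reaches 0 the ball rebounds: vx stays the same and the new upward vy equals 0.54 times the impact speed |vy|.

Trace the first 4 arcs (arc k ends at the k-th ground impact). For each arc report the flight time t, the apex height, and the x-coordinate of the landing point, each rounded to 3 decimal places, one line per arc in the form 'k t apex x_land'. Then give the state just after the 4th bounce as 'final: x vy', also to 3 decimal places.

1 3.506 17.737 46.842
2 2.054 5.172 74.280
3 1.109 1.508 89.096
4 0.599 0.440 97.097
final: 97.097 1.586

Arc 1: start y=5.110, vy=15.740 → t=3.506, apex=17.737, x_land=46.842, impact vy=-18.655
  bounce: vy ← 0.54·18.655 = 10.074
Arc 2: start y=0.000, vy=10.074 → t=2.054, apex=5.172, x_land=74.280, impact vy=-10.074
  bounce: vy ← 0.54·10.074 = 5.440
Arc 3: start y=0.000, vy=5.440 → t=1.109, apex=1.508, x_land=89.096, impact vy=-5.440
  bounce: vy ← 0.54·5.440 = 2.937
Arc 4: start y=0.000, vy=2.937 → t=0.599, apex=0.440, x_land=97.097, impact vy=-2.937
  bounce: vy ← 0.54·2.937 = 1.586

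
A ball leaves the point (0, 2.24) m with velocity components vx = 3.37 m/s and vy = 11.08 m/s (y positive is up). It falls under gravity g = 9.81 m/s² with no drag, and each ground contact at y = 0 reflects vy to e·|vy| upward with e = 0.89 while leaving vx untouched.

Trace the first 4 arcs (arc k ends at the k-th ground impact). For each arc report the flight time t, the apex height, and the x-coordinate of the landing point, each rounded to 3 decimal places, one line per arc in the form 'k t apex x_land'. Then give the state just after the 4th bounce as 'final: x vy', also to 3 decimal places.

Arc 1: start y=2.240, vy=11.080 → t=2.446, apex=8.497, x_land=8.242, impact vy=-12.912
  bounce: vy ← 0.89·12.912 = 11.492
Arc 2: start y=0.000, vy=11.492 → t=2.343, apex=6.731, x_land=16.137, impact vy=-11.492
  bounce: vy ← 0.89·11.492 = 10.227
Arc 3: start y=0.000, vy=10.227 → t=2.085, apex=5.331, x_land=23.164, impact vy=-10.227
  bounce: vy ← 0.89·10.227 = 9.102
Arc 4: start y=0.000, vy=9.102 → t=1.856, apex=4.223, x_land=29.418, impact vy=-9.102
  bounce: vy ← 0.89·9.102 = 8.101

1 2.446 8.497 8.242
2 2.343 6.731 16.137
3 2.085 5.331 23.164
4 1.856 4.223 29.418
final: 29.418 8.101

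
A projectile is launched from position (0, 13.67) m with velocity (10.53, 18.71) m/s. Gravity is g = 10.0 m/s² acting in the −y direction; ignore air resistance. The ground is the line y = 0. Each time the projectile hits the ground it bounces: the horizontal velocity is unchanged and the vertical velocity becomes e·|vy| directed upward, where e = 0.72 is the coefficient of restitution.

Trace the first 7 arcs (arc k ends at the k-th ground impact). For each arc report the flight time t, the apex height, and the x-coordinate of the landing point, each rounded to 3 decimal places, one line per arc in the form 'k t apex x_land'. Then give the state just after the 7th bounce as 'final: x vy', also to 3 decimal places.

Arc 1: start y=13.670, vy=18.710 → t=4.368, apex=31.173, x_land=45.994, impact vy=-24.969
  bounce: vy ← 0.72·24.969 = 17.978
Arc 2: start y=0.000, vy=17.978 → t=3.596, apex=16.160, x_land=83.856, impact vy=-17.978
  bounce: vy ← 0.72·17.978 = 12.944
Arc 3: start y=0.000, vy=12.944 → t=2.589, apex=8.377, x_land=111.116, impact vy=-12.944
  bounce: vy ← 0.72·12.944 = 9.320
Arc 4: start y=0.000, vy=9.320 → t=1.864, apex=4.343, x_land=130.743, impact vy=-9.320
  bounce: vy ← 0.72·9.320 = 6.710
Arc 5: start y=0.000, vy=6.710 → t=1.342, apex=2.251, x_land=144.875, impact vy=-6.710
  bounce: vy ← 0.72·6.710 = 4.831
Arc 6: start y=0.000, vy=4.831 → t=0.966, apex=1.167, x_land=155.050, impact vy=-4.831
  bounce: vy ← 0.72·4.831 = 3.479
Arc 7: start y=0.000, vy=3.479 → t=0.696, apex=0.605, x_land=162.376, impact vy=-3.479
  bounce: vy ← 0.72·3.479 = 2.505

1 4.368 31.173 45.994
2 3.596 16.160 83.856
3 2.589 8.377 111.116
4 1.864 4.343 130.743
5 1.342 2.251 144.875
6 0.966 1.167 155.050
7 0.696 0.605 162.376
final: 162.376 2.505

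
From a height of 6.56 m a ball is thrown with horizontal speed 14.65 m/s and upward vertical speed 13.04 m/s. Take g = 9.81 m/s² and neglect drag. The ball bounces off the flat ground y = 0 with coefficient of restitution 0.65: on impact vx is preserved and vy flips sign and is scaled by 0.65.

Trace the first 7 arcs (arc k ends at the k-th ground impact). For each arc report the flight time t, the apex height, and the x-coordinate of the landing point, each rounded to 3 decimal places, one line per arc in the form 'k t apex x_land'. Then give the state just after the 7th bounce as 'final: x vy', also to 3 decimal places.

1 3.091 15.227 45.286
2 2.290 6.433 78.841
3 1.489 2.718 100.652
4 0.968 1.148 114.830
5 0.629 0.485 124.045
6 0.409 0.205 130.035
7 0.266 0.087 133.928
final: 133.928 0.847

Arc 1: start y=6.560, vy=13.040 → t=3.091, apex=15.227, x_land=45.286, impact vy=-17.284
  bounce: vy ← 0.65·17.284 = 11.235
Arc 2: start y=0.000, vy=11.235 → t=2.290, apex=6.433, x_land=78.841, impact vy=-11.235
  bounce: vy ← 0.65·11.235 = 7.303
Arc 3: start y=0.000, vy=7.303 → t=1.489, apex=2.718, x_land=100.652, impact vy=-7.303
  bounce: vy ← 0.65·7.303 = 4.747
Arc 4: start y=0.000, vy=4.747 → t=0.968, apex=1.148, x_land=114.830, impact vy=-4.747
  bounce: vy ← 0.65·4.747 = 3.085
Arc 5: start y=0.000, vy=3.085 → t=0.629, apex=0.485, x_land=124.045, impact vy=-3.085
  bounce: vy ← 0.65·3.085 = 2.005
Arc 6: start y=0.000, vy=2.005 → t=0.409, apex=0.205, x_land=130.035, impact vy=-2.005
  bounce: vy ← 0.65·2.005 = 1.304
Arc 7: start y=0.000, vy=1.304 → t=0.266, apex=0.087, x_land=133.928, impact vy=-1.304
  bounce: vy ← 0.65·1.304 = 0.847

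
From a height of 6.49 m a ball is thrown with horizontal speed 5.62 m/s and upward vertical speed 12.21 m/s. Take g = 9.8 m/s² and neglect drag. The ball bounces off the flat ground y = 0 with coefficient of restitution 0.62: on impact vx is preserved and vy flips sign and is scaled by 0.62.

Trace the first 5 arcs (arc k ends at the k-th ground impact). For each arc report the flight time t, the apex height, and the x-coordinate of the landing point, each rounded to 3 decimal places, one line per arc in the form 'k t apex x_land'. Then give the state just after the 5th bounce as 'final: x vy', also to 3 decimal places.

Arc 1: start y=6.490, vy=12.210 → t=2.942, apex=14.096, x_land=16.534, impact vy=-16.622
  bounce: vy ← 0.62·16.622 = 10.306
Arc 2: start y=0.000, vy=10.306 → t=2.103, apex=5.419, x_land=28.354, impact vy=-10.306
  bounce: vy ← 0.62·10.306 = 6.389
Arc 3: start y=0.000, vy=6.389 → t=1.304, apex=2.083, x_land=35.682, impact vy=-6.389
  bounce: vy ← 0.62·6.389 = 3.961
Arc 4: start y=0.000, vy=3.961 → t=0.808, apex=0.801, x_land=40.226, impact vy=-3.961
  bounce: vy ← 0.62·3.961 = 2.456
Arc 5: start y=0.000, vy=2.456 → t=0.501, apex=0.308, x_land=43.043, impact vy=-2.456
  bounce: vy ← 0.62·2.456 = 1.523

1 2.942 14.096 16.534
2 2.103 5.419 28.354
3 1.304 2.083 35.682
4 0.808 0.801 40.226
5 0.501 0.308 43.043
final: 43.043 1.523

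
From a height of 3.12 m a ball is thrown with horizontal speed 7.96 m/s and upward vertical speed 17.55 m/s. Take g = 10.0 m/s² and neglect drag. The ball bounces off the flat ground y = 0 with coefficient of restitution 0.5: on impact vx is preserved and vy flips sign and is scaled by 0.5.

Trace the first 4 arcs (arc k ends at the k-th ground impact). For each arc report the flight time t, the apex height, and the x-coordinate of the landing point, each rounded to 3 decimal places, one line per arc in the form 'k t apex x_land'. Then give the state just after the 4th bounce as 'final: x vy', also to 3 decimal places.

Arc 1: start y=3.120, vy=17.550 → t=3.680, apex=18.520, x_land=29.289, impact vy=-19.246
  bounce: vy ← 0.5·19.246 = 9.623
Arc 2: start y=0.000, vy=9.623 → t=1.925, apex=4.630, x_land=44.609, impact vy=-9.623
  bounce: vy ← 0.5·9.623 = 4.811
Arc 3: start y=0.000, vy=4.811 → t=0.962, apex=1.158, x_land=52.269, impact vy=-4.811
  bounce: vy ← 0.5·4.811 = 2.406
Arc 4: start y=0.000, vy=2.406 → t=0.481, apex=0.289, x_land=56.099, impact vy=-2.406
  bounce: vy ← 0.5·2.406 = 1.203

1 3.680 18.520 29.289
2 1.925 4.630 44.609
3 0.962 1.158 52.269
4 0.481 0.289 56.099
final: 56.099 1.203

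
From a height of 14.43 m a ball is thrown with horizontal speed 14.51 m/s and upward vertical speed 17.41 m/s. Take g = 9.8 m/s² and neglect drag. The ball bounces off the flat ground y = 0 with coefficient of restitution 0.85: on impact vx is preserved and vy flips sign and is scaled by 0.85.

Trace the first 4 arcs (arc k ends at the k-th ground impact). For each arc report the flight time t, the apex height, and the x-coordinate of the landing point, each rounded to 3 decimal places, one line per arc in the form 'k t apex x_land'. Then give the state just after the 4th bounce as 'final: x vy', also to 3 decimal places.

Arc 1: start y=14.430, vy=17.410 → t=4.247, apex=29.895, x_land=61.617, impact vy=-24.206
  bounce: vy ← 0.85·24.206 = 20.575
Arc 2: start y=0.000, vy=20.575 → t=4.199, apex=21.599, x_land=122.545, impact vy=-20.575
  bounce: vy ← 0.85·20.575 = 17.489
Arc 3: start y=0.000, vy=17.489 → t=3.569, apex=15.605, x_land=174.334, impact vy=-17.489
  bounce: vy ← 0.85·17.489 = 14.866
Arc 4: start y=0.000, vy=14.866 → t=3.034, apex=11.275, x_land=218.354, impact vy=-14.866
  bounce: vy ← 0.85·14.866 = 12.636

1 4.247 29.895 61.617
2 4.199 21.599 122.545
3 3.569 15.605 174.334
4 3.034 11.275 218.354
final: 218.354 12.636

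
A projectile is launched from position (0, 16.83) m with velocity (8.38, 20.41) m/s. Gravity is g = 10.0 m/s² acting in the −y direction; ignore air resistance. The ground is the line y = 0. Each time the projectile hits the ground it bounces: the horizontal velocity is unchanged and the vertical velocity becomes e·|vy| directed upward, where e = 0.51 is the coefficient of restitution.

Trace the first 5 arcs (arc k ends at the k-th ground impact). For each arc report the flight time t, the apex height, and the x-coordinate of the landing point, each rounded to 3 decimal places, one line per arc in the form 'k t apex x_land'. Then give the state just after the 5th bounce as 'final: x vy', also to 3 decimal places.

Arc 1: start y=16.830, vy=20.410 → t=4.785, apex=37.658, x_land=40.102, impact vy=-27.444
  bounce: vy ← 0.51·27.444 = 13.996
Arc 2: start y=0.000, vy=13.996 → t=2.799, apex=9.795, x_land=63.560, impact vy=-13.996
  bounce: vy ← 0.51·13.996 = 7.138
Arc 3: start y=0.000, vy=7.138 → t=1.428, apex=2.548, x_land=75.523, impact vy=-7.138
  bounce: vy ← 0.51·7.138 = 3.640
Arc 4: start y=0.000, vy=3.640 → t=0.728, apex=0.663, x_land=81.625, impact vy=-3.640
  bounce: vy ← 0.51·3.640 = 1.857
Arc 5: start y=0.000, vy=1.857 → t=0.371, apex=0.172, x_land=84.736, impact vy=-1.857
  bounce: vy ← 0.51·1.857 = 0.947

1 4.785 37.658 40.102
2 2.799 9.795 63.560
3 1.428 2.548 75.523
4 0.728 0.663 81.625
5 0.371 0.172 84.736
final: 84.736 0.947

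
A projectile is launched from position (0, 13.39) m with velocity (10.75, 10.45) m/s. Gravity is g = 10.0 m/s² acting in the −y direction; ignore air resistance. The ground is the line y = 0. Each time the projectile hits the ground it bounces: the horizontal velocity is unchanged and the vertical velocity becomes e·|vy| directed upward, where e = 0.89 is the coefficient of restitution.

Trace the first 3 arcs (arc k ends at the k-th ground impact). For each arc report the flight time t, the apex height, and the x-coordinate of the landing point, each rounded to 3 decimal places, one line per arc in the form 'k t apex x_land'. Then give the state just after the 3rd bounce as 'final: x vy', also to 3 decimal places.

1 2.987 18.850 32.107
2 3.456 14.931 69.260
3 3.076 11.827 102.327
final: 102.327 13.688

Arc 1: start y=13.390, vy=10.450 → t=2.987, apex=18.850, x_land=32.107, impact vy=-19.417
  bounce: vy ← 0.89·19.417 = 17.281
Arc 2: start y=0.000, vy=17.281 → t=3.456, apex=14.931, x_land=69.260, impact vy=-17.281
  bounce: vy ← 0.89·17.281 = 15.380
Arc 3: start y=0.000, vy=15.380 → t=3.076, apex=11.827, x_land=102.327, impact vy=-15.380
  bounce: vy ← 0.89·15.380 = 13.688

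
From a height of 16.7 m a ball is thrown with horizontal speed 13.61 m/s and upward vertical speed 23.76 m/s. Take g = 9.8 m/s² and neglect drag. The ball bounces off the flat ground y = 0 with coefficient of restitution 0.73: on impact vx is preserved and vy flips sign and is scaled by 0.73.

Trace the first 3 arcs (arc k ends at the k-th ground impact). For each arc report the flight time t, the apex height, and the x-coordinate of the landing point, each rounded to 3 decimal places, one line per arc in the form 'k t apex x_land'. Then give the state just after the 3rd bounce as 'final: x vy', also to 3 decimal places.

Arc 1: start y=16.700, vy=23.760 → t=5.472, apex=45.503, x_land=74.472, impact vy=-29.864
  bounce: vy ← 0.73·29.864 = 21.801
Arc 2: start y=0.000, vy=21.801 → t=4.449, apex=24.249, x_land=135.024, impact vy=-21.801
  bounce: vy ← 0.73·21.801 = 15.915
Arc 3: start y=0.000, vy=15.915 → t=3.248, apex=12.922, x_land=179.228, impact vy=-15.915
  bounce: vy ← 0.73·15.915 = 11.618

1 5.472 45.503 74.472
2 4.449 24.249 135.024
3 3.248 12.922 179.228
final: 179.228 11.618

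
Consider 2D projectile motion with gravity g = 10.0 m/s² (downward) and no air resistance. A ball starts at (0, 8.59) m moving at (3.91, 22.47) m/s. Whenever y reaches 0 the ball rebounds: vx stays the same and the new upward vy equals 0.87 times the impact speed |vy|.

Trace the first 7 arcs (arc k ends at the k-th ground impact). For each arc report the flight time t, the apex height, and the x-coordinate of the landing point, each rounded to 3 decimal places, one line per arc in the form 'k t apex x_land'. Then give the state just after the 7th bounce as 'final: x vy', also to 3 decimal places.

Arc 1: start y=8.590, vy=22.470 → t=4.848, apex=33.835, x_land=18.957, impact vy=-26.013
  bounce: vy ← 0.87·26.013 = 22.632
Arc 2: start y=0.000, vy=22.632 → t=4.526, apex=25.610, x_land=36.655, impact vy=-22.632
  bounce: vy ← 0.87·22.632 = 19.690
Arc 3: start y=0.000, vy=19.690 → t=3.938, apex=19.384, x_land=52.052, impact vy=-19.690
  bounce: vy ← 0.87·19.690 = 17.130
Arc 4: start y=0.000, vy=17.130 → t=3.426, apex=14.672, x_land=65.448, impact vy=-17.130
  bounce: vy ← 0.87·17.130 = 14.903
Arc 5: start y=0.000, vy=14.903 → t=2.981, apex=11.105, x_land=77.102, impact vy=-14.903
  bounce: vy ← 0.87·14.903 = 12.966
Arc 6: start y=0.000, vy=12.966 → t=2.593, apex=8.405, x_land=87.241, impact vy=-12.966
  bounce: vy ← 0.87·12.966 = 11.280
Arc 7: start y=0.000, vy=11.280 → t=2.256, apex=6.362, x_land=96.062, impact vy=-11.280
  bounce: vy ← 0.87·11.280 = 9.814

1 4.848 33.835 18.957
2 4.526 25.610 36.655
3 3.938 19.384 52.052
4 3.426 14.672 65.448
5 2.981 11.105 77.102
6 2.593 8.405 87.241
7 2.256 6.362 96.062
final: 96.062 9.814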